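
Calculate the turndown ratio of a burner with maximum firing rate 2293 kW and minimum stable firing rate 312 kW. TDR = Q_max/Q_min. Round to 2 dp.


TDR = Q_max / Q_min
TDR = 2293 / 312 = 7.35


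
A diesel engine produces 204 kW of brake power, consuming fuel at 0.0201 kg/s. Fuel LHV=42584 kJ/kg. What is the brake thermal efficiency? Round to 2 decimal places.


eta_BTE = (BP / (mf * LHV)) * 100
Denominator = 0.0201 * 42584 = 855.9384 kW
eta_BTE = (204 / 855.9384) * 100 = 23.83%


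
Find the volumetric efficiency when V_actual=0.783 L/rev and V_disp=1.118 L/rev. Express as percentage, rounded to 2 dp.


eta_v = (V_actual / V_disp) * 100
Ratio = 0.783 / 1.118 = 0.7004
eta_v = 0.7004 * 100 = 70.04%


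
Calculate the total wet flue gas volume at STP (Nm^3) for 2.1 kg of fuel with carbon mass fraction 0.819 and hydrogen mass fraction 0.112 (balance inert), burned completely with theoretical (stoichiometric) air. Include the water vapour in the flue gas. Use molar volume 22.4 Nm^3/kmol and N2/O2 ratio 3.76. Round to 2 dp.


Per kg fuel: CO2 = (C/12 kmol)*22.4 = (0.819/12)*22.4 = 1.52880 Nm^3
Per kg fuel: H2O = (H/2 kmol)*22.4 = (0.112/2)*22.4 = 1.25440 Nm^3
O2 needed per kg fuel = C/12 + H/4 = 0.819/12 + 0.112/4 = 0.09625000 kmol
Per kg fuel: N2 = O2*3.76*22.4 = 0.09625000*3.76*22.4 = 8.10656 Nm^3
Total per kg = 1.52880 + 1.25440 + 8.10656 = 10.88976 Nm^3
Total = 10.88976 * 2.1 = 22.87 Nm^3


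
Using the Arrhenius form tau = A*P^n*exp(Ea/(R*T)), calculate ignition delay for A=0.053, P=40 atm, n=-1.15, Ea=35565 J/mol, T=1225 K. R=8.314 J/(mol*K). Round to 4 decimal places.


tau = A * P^n * exp(Ea/(R*T))
P^n = 40^(-1.15) = 0.01437577
Ea/(R*T) = 35565/(8.314*1225) = 3.492020
exp(Ea/(R*T)) = 32.852237
tau = 0.053 * 0.01437577 * 32.852237 = 0.0250 ms


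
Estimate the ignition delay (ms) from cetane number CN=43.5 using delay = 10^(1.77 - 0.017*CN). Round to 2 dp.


delay = 10^(1.77 - 0.017*CN)
Exponent = 1.77 - 0.017*43.5 = 1.0305
delay = 10^1.0305 = 10.73 ms


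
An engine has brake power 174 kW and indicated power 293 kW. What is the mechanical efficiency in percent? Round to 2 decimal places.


eta_mech = (BP / IP) * 100
Ratio = 174 / 293 = 0.5939
eta_mech = 0.5939 * 100 = 59.39%


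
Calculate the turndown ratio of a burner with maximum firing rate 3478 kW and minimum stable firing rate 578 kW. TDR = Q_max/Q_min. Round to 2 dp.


TDR = Q_max / Q_min
TDR = 3478 / 578 = 6.02


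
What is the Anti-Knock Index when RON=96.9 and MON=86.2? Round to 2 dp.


AKI = (RON + MON) / 2
AKI = (96.9 + 86.2) / 2
AKI = 183.1 / 2 = 91.55


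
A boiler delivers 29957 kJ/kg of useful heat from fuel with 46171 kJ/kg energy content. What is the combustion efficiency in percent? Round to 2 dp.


Efficiency = (Q_useful / Q_fuel) * 100
Efficiency = (29957 / 46171) * 100
Efficiency = 0.6488 * 100 = 64.88%


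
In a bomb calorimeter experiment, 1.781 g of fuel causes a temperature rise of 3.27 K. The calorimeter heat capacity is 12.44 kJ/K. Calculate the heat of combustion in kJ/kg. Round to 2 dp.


Hc = C_cal * delta_T / m_fuel
Q_released = 12.44 * 3.27 = 40.6788 kJ
m_fuel = 1.781 g = 1.781/1000 kg = 0.001781 kg
Hc = 40.6788 / 0.001781 = 22840.43 kJ/kg


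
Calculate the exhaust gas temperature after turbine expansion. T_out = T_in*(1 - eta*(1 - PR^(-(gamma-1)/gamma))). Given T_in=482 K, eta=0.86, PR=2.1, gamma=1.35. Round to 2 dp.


T_out = T_in * (1 - eta * (1 - PR^(-(gamma-1)/gamma)))
Exponent = -(1.35-1)/1.35 = -0.25925926
PR^exp = 2.1^(-0.25925926) = 0.82501466
Factor = 1 - 0.86*(1 - 0.82501466) = 0.84951261
T_out = 482 * 0.84951261 = 409.47 K


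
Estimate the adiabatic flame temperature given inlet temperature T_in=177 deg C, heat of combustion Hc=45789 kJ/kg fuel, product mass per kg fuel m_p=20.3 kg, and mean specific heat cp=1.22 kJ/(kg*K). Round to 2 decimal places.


T_ad = T_in + Hc / (m_p * cp)
Denominator = 20.3 * 1.22 = 24.7660
Temperature rise = 45789 / 24.7660 = 1848.87 K
T_ad = 177 + 1848.87 = 2025.87 deg C


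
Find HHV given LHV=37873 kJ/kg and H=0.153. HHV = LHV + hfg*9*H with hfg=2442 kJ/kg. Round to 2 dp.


HHV = LHV + hfg * 9 * H
Water addition = 2442 * 9 * 0.153 = 3362.634 kJ/kg
HHV = 37873 + 3362.634 = 41235.63 kJ/kg


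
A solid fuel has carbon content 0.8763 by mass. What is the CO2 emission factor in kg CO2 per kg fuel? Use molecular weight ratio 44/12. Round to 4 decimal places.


EF = C_frac * (M_CO2 / M_C)
EF = 0.8763 * (44/12)
EF = 0.8763 * 3.666667 = 3.2131 kg_CO2/kg_fuel


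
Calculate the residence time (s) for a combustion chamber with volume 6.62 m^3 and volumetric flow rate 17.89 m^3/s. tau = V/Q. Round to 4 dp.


tau = V / Q_flow
tau = 6.62 / 17.89 = 0.3700 s


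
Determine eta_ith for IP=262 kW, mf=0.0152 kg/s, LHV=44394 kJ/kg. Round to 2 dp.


eta_ith = (IP / (mf * LHV)) * 100
Denominator = 0.0152 * 44394 = 674.7888 kW
eta_ith = (262 / 674.7888) * 100 = 38.83%


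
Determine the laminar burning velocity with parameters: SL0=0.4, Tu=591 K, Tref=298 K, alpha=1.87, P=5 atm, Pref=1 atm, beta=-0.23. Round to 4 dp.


SL = SL0 * (Tu/Tref)^alpha * (P/Pref)^beta
T ratio = 591/298 = 1.98322148
(T ratio)^alpha = 1.98322148^1.87 = 3.598191
(P/Pref)^beta = 5^(-0.23) = 0.690616
SL = 0.4 * 3.598191 * 0.690616 = 0.9940 m/s


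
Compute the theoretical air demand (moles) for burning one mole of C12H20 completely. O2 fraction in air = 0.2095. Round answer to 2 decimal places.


Balanced combustion: C12H20 + 17 O2 -> 12 CO2 + 10 H2O
O2 needed = C + H/4 = 12 + 20/4 = 17.00 moles
Air moles = O2 / 0.2095 = 17.00 / 0.2095 = 81.15 moles air


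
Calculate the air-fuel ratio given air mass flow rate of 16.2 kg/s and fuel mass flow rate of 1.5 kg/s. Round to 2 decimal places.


AFR = m_air / m_fuel
AFR = 16.2 / 1.5 = 10.80


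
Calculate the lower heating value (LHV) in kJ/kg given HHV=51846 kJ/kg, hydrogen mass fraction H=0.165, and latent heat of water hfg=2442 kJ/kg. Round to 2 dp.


LHV = HHV - hfg * 9 * H
Water correction = 2442 * 9 * 0.165 = 3626.370 kJ/kg
LHV = 51846 - 3626.370 = 48219.63 kJ/kg


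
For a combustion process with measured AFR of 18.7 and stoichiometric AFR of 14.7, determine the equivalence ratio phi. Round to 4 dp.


phi = AFR_stoich / AFR_actual
phi = 14.7 / 18.7 = 0.7861


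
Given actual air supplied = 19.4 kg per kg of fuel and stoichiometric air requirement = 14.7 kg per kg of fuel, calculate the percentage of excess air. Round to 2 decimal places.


Excess air = actual - stoichiometric = 19.4 - 14.7 = 4.70 kg/kg fuel
Excess air % = (excess / stoich) * 100 = (4.70 / 14.7) * 100 = 31.97%


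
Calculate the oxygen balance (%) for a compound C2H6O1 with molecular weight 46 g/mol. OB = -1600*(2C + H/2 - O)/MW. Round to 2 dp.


OB = -1600 * (2C + H/2 - O) / MW
Inner = 2*2 + 6/2 - 1 = 6.00
OB = -1600 * 6.00 / 46 = -208.70%


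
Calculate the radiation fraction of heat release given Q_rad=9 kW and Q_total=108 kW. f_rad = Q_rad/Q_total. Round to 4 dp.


f_rad = Q_rad / Q_total
f_rad = 9 / 108 = 0.0833


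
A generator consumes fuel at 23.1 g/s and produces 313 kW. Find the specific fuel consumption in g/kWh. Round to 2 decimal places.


SFC = (mf / BP) * 3600
Rate = 23.1 / 313 = 0.073802 g/(s*kW)
SFC = 0.073802 * 3600 = 265.69 g/kWh


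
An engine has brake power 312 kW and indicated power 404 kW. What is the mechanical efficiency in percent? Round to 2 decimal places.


eta_mech = (BP / IP) * 100
Ratio = 312 / 404 = 0.7723
eta_mech = 0.7723 * 100 = 77.23%


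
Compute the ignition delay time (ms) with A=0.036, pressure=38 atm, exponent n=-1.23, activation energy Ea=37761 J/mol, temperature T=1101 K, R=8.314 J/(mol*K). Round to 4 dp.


tau = A * P^n * exp(Ea/(R*T))
P^n = 38^(-1.23) = 0.01139898
Ea/(R*T) = 37761/(8.314*1101) = 4.125211
exp(Ea/(R*T)) = 61.880853
tau = 0.036 * 0.01139898 * 61.880853 = 0.0254 ms


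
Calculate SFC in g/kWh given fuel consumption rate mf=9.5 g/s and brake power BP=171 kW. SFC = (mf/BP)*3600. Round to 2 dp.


SFC = (mf / BP) * 3600
Rate = 9.5 / 171 = 0.055556 g/(s*kW)
SFC = 0.055556 * 3600 = 200.00 g/kWh


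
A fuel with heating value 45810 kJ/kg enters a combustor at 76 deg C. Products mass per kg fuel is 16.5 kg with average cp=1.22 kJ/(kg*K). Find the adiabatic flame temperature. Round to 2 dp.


T_ad = T_in + Hc / (m_p * cp)
Denominator = 16.5 * 1.22 = 20.1300
Temperature rise = 45810 / 20.1300 = 2275.71 K
T_ad = 76 + 2275.71 = 2351.71 deg C


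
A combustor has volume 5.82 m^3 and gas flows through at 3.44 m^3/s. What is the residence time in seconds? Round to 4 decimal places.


tau = V / Q_flow
tau = 5.82 / 3.44 = 1.6919 s


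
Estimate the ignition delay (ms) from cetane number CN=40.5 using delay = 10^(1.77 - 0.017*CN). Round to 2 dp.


delay = 10^(1.77 - 0.017*CN)
Exponent = 1.77 - 0.017*40.5 = 1.0815
delay = 10^1.0815 = 12.06 ms


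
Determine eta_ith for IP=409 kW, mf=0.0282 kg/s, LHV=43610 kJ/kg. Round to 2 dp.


eta_ith = (IP / (mf * LHV)) * 100
Denominator = 0.0282 * 43610 = 1229.8020 kW
eta_ith = (409 / 1229.8020) * 100 = 33.26%


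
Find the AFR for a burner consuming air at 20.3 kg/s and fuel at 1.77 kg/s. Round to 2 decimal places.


AFR = m_air / m_fuel
AFR = 20.3 / 1.77 = 11.47


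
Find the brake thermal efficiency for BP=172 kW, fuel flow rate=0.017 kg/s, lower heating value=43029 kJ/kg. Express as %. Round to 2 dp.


eta_BTE = (BP / (mf * LHV)) * 100
Denominator = 0.017 * 43029 = 731.4930 kW
eta_BTE = (172 / 731.4930) * 100 = 23.51%


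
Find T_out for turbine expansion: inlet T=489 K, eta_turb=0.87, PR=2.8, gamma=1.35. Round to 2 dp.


T_out = T_in * (1 - eta * (1 - PR^(-(gamma-1)/gamma)))
Exponent = -(1.35-1)/1.35 = -0.25925926
PR^exp = 2.8^(-0.25925926) = 0.76572026
Factor = 1 - 0.87*(1 - 0.76572026) = 0.79617663
T_out = 489 * 0.79617663 = 389.33 K


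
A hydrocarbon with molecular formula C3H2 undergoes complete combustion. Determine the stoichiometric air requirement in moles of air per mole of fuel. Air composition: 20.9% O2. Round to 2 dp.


Balanced combustion: C3H2 + 3.5 O2 -> 3 CO2 + 1 H2O
O2 needed = C + H/4 = 3 + 2/4 = 3.50 moles
Air moles = O2 / 0.209 = 3.50 / 0.209 = 16.75 moles air


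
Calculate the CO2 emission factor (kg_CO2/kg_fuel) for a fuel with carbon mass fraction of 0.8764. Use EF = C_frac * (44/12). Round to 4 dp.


EF = C_frac * (M_CO2 / M_C)
EF = 0.8764 * (44/12)
EF = 0.8764 * 3.666667 = 3.2135 kg_CO2/kg_fuel


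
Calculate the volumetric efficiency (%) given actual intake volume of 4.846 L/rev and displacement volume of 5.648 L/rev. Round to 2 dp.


eta_v = (V_actual / V_disp) * 100
Ratio = 4.846 / 5.648 = 0.8580
eta_v = 0.8580 * 100 = 85.80%


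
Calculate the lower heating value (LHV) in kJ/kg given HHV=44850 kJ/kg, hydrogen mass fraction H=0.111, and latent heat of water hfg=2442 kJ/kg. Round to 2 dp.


LHV = HHV - hfg * 9 * H
Water correction = 2442 * 9 * 0.111 = 2439.558 kJ/kg
LHV = 44850 - 2439.558 = 42410.44 kJ/kg


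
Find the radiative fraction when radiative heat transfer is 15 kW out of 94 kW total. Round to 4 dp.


f_rad = Q_rad / Q_total
f_rad = 15 / 94 = 0.1596


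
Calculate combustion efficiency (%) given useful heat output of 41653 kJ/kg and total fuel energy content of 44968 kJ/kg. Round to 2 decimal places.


Efficiency = (Q_useful / Q_fuel) * 100
Efficiency = (41653 / 44968) * 100
Efficiency = 0.9263 * 100 = 92.63%


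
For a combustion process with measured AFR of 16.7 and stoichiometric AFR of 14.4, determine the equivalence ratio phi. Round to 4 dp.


phi = AFR_stoich / AFR_actual
phi = 14.4 / 16.7 = 0.8623


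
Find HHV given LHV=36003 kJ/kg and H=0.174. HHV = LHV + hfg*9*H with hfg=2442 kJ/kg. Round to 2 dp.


HHV = LHV + hfg * 9 * H
Water addition = 2442 * 9 * 0.174 = 3824.172 kJ/kg
HHV = 36003 + 3824.172 = 39827.17 kJ/kg


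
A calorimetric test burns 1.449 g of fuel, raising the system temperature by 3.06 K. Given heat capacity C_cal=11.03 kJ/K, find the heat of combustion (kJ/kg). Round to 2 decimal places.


Hc = C_cal * delta_T / m_fuel
Q_released = 11.03 * 3.06 = 33.7518 kJ
m_fuel = 1.449 g = 1.449/1000 kg = 0.001449 kg
Hc = 33.7518 / 0.001449 = 23293.17 kJ/kg


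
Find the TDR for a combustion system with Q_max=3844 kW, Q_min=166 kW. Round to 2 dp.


TDR = Q_max / Q_min
TDR = 3844 / 166 = 23.16


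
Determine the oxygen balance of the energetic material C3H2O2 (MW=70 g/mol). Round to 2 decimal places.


OB = -1600 * (2C + H/2 - O) / MW
Inner = 2*3 + 2/2 - 2 = 5.00
OB = -1600 * 5.00 / 70 = -114.29%


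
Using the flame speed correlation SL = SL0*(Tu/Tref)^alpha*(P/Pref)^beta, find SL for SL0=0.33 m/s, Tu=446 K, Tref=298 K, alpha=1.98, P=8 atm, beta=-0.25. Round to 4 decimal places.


SL = SL0 * (Tu/Tref)^alpha * (P/Pref)^beta
T ratio = 446/298 = 1.49664430
(T ratio)^alpha = 1.49664430^1.98 = 2.221953
(P/Pref)^beta = 8^(-0.25) = 0.594604
SL = 0.33 * 2.221953 * 0.594604 = 0.4360 m/s


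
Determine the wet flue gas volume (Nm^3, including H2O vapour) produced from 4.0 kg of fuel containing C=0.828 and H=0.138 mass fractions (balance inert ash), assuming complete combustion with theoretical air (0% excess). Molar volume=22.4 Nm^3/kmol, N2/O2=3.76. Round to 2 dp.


Per kg fuel: CO2 = (C/12 kmol)*22.4 = (0.828/12)*22.4 = 1.54560 Nm^3
Per kg fuel: H2O = (H/2 kmol)*22.4 = (0.138/2)*22.4 = 1.54560 Nm^3
O2 needed per kg fuel = C/12 + H/4 = 0.828/12 + 0.138/4 = 0.10350000 kmol
Per kg fuel: N2 = O2*3.76*22.4 = 0.10350000*3.76*22.4 = 8.71718 Nm^3
Total per kg = 1.54560 + 1.54560 + 8.71718 = 11.80838 Nm^3
Total = 11.80838 * 4.0 = 47.23 Nm^3


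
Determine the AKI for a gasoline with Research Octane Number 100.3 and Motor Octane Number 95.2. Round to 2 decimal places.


AKI = (RON + MON) / 2
AKI = (100.3 + 95.2) / 2
AKI = 195.5 / 2 = 97.75


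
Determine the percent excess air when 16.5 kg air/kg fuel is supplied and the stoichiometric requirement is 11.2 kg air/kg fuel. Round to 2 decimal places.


Excess air = actual - stoichiometric = 16.5 - 11.2 = 5.30 kg/kg fuel
Excess air % = (excess / stoich) * 100 = (5.30 / 11.2) * 100 = 47.32%


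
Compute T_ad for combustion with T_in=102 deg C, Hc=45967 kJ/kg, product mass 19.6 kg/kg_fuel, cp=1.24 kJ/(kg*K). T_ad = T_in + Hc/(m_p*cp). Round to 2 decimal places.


T_ad = T_in + Hc / (m_p * cp)
Denominator = 19.6 * 1.24 = 24.3040
Temperature rise = 45967 / 24.3040 = 1891.33 K
T_ad = 102 + 1891.33 = 1993.33 deg C


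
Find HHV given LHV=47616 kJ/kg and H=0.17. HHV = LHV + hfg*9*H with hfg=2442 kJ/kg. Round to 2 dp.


HHV = LHV + hfg * 9 * H
Water addition = 2442 * 9 * 0.17 = 3736.260 kJ/kg
HHV = 47616 + 3736.260 = 51352.26 kJ/kg


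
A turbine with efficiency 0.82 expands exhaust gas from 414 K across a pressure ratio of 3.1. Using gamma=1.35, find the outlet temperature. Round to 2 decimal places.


T_out = T_in * (1 - eta * (1 - PR^(-(gamma-1)/gamma)))
Exponent = -(1.35-1)/1.35 = -0.25925926
PR^exp = 3.1^(-0.25925926) = 0.74577862
Factor = 1 - 0.82*(1 - 0.74577862) = 0.79153847
T_out = 414 * 0.79153847 = 327.70 K


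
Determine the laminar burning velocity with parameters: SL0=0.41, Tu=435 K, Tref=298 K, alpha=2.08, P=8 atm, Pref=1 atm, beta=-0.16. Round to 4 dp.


SL = SL0 * (Tu/Tref)^alpha * (P/Pref)^beta
T ratio = 435/298 = 1.45973154
(T ratio)^alpha = 1.45973154^2.08 = 2.196281
(P/Pref)^beta = 8^(-0.16) = 0.716978
SL = 0.41 * 2.196281 * 0.716978 = 0.6456 m/s


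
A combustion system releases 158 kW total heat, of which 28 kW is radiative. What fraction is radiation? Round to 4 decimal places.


f_rad = Q_rad / Q_total
f_rad = 28 / 158 = 0.1772


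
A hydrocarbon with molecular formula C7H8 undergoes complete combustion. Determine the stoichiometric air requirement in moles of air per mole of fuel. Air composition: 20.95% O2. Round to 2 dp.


Balanced combustion: C7H8 + 9 O2 -> 7 CO2 + 4 H2O
O2 needed = C + H/4 = 7 + 8/4 = 9.00 moles
Air moles = O2 / 0.2095 = 9.00 / 0.2095 = 42.96 moles air


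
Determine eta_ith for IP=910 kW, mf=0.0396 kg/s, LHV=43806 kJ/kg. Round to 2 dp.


eta_ith = (IP / (mf * LHV)) * 100
Denominator = 0.0396 * 43806 = 1734.7176 kW
eta_ith = (910 / 1734.7176) * 100 = 52.46%


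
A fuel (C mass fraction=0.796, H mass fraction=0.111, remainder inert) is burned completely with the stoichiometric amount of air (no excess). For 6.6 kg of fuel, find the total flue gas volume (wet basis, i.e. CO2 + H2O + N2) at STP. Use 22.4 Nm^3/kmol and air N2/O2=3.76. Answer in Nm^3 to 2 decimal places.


Per kg fuel: CO2 = (C/12 kmol)*22.4 = (0.796/12)*22.4 = 1.48587 Nm^3
Per kg fuel: H2O = (H/2 kmol)*22.4 = (0.111/2)*22.4 = 1.24320 Nm^3
O2 needed per kg fuel = C/12 + H/4 = 0.796/12 + 0.111/4 = 0.09408333 kmol
Per kg fuel: N2 = O2*3.76*22.4 = 0.09408333*3.76*22.4 = 7.92407 Nm^3
Total per kg = 1.48587 + 1.24320 + 7.92407 = 10.65314 Nm^3
Total = 10.65314 * 6.6 = 70.31 Nm^3


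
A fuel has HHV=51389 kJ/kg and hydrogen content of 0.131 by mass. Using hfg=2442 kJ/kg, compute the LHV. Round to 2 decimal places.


LHV = HHV - hfg * 9 * H
Water correction = 2442 * 9 * 0.131 = 2879.118 kJ/kg
LHV = 51389 - 2879.118 = 48509.88 kJ/kg


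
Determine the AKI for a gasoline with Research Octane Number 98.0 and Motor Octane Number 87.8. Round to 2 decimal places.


AKI = (RON + MON) / 2
AKI = (98.0 + 87.8) / 2
AKI = 185.8 / 2 = 92.90


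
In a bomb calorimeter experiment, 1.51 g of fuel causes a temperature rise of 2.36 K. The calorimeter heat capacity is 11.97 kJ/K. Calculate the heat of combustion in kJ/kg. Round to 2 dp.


Hc = C_cal * delta_T / m_fuel
Q_released = 11.97 * 2.36 = 28.2492 kJ
m_fuel = 1.51 g = 1.51/1000 kg = 0.001510 kg
Hc = 28.2492 / 0.001510 = 18708.08 kJ/kg


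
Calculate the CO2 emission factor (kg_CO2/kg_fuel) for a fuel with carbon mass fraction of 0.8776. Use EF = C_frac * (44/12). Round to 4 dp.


EF = C_frac * (M_CO2 / M_C)
EF = 0.8776 * (44/12)
EF = 0.8776 * 3.666667 = 3.2179 kg_CO2/kg_fuel


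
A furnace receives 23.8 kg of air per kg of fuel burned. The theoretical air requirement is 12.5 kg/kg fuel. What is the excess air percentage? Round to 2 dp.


Excess air = actual - stoichiometric = 23.8 - 12.5 = 11.30 kg/kg fuel
Excess air % = (excess / stoich) * 100 = (11.30 / 12.5) * 100 = 90.40%


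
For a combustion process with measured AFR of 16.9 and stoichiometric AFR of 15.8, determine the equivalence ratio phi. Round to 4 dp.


phi = AFR_stoich / AFR_actual
phi = 15.8 / 16.9 = 0.9349


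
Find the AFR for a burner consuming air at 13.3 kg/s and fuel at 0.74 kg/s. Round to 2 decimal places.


AFR = m_air / m_fuel
AFR = 13.3 / 0.74 = 17.97


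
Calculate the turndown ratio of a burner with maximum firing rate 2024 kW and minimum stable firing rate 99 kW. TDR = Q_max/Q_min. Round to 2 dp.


TDR = Q_max / Q_min
TDR = 2024 / 99 = 20.44


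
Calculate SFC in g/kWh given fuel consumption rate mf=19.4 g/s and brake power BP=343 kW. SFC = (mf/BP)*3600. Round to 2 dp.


SFC = (mf / BP) * 3600
Rate = 19.4 / 343 = 0.056560 g/(s*kW)
SFC = 0.056560 * 3600 = 203.62 g/kWh


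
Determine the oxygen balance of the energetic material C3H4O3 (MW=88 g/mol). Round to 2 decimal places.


OB = -1600 * (2C + H/2 - O) / MW
Inner = 2*3 + 4/2 - 3 = 5.00
OB = -1600 * 5.00 / 88 = -90.91%


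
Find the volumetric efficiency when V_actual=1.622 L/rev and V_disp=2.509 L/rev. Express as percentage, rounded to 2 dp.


eta_v = (V_actual / V_disp) * 100
Ratio = 1.622 / 2.509 = 0.6465
eta_v = 0.6465 * 100 = 64.65%


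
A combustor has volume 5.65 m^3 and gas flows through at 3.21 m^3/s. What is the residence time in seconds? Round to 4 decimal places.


tau = V / Q_flow
tau = 5.65 / 3.21 = 1.7601 s


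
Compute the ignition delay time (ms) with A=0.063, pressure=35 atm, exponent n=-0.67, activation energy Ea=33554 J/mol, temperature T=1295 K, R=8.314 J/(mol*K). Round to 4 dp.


tau = A * P^n * exp(Ea/(R*T))
P^n = 35^(-0.67) = 0.09235798
Ea/(R*T) = 33554/(8.314*1295) = 3.116481
exp(Ea/(R*T)) = 22.566832
tau = 0.063 * 0.09235798 * 22.566832 = 0.1313 ms


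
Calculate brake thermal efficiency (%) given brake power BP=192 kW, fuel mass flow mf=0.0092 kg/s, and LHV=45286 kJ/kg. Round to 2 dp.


eta_BTE = (BP / (mf * LHV)) * 100
Denominator = 0.0092 * 45286 = 416.6312 kW
eta_BTE = (192 / 416.6312) * 100 = 46.08%


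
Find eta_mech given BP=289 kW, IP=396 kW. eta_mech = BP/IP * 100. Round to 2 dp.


eta_mech = (BP / IP) * 100
Ratio = 289 / 396 = 0.7298
eta_mech = 0.7298 * 100 = 72.98%


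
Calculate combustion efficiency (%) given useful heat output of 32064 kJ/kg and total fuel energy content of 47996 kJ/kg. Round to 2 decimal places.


Efficiency = (Q_useful / Q_fuel) * 100
Efficiency = (32064 / 47996) * 100
Efficiency = 0.6681 * 100 = 66.81%


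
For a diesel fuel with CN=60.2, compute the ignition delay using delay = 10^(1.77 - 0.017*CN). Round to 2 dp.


delay = 10^(1.77 - 0.017*CN)
Exponent = 1.77 - 0.017*60.2 = 0.7466
delay = 10^0.7466 = 5.58 ms


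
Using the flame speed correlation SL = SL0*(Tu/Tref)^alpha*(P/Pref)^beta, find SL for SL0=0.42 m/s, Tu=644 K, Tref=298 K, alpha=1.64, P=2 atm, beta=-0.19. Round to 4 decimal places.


SL = SL0 * (Tu/Tref)^alpha * (P/Pref)^beta
T ratio = 644/298 = 2.16107383
(T ratio)^alpha = 2.16107383^1.64 = 3.538817
(P/Pref)^beta = 2^(-0.19) = 0.876606
SL = 0.42 * 3.538817 * 0.876606 = 1.3029 m/s


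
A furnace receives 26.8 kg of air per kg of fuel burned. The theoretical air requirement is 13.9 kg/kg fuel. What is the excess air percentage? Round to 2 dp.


Excess air = actual - stoichiometric = 26.8 - 13.9 = 12.90 kg/kg fuel
Excess air % = (excess / stoich) * 100 = (12.90 / 13.9) * 100 = 92.81%


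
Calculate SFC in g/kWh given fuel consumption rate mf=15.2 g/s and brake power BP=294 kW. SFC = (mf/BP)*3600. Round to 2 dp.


SFC = (mf / BP) * 3600
Rate = 15.2 / 294 = 0.051701 g/(s*kW)
SFC = 0.051701 * 3600 = 186.12 g/kWh


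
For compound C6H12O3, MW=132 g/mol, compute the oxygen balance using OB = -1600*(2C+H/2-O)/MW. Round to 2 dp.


OB = -1600 * (2C + H/2 - O) / MW
Inner = 2*6 + 12/2 - 3 = 15.00
OB = -1600 * 15.00 / 132 = -181.82%


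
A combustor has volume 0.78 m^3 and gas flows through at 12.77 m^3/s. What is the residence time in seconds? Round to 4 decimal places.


tau = V / Q_flow
tau = 0.78 / 12.77 = 0.0611 s


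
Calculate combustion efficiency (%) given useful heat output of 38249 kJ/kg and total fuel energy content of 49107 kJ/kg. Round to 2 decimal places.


Efficiency = (Q_useful / Q_fuel) * 100
Efficiency = (38249 / 49107) * 100
Efficiency = 0.7789 * 100 = 77.89%


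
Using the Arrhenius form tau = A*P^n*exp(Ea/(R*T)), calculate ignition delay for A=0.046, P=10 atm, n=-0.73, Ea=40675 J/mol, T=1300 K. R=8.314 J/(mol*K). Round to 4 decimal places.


tau = A * P^n * exp(Ea/(R*T))
P^n = 10^(-0.73) = 0.18620871
Ea/(R*T) = 40675/(8.314*1300) = 3.763346
exp(Ea/(R*T)) = 43.092387
tau = 0.046 * 0.18620871 * 43.092387 = 0.3691 ms


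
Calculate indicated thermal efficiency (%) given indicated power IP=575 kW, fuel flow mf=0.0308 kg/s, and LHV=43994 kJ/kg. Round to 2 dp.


eta_ith = (IP / (mf * LHV)) * 100
Denominator = 0.0308 * 43994 = 1355.0152 kW
eta_ith = (575 / 1355.0152) * 100 = 42.43%


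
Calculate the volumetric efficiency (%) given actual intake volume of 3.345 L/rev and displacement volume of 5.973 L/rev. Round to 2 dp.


eta_v = (V_actual / V_disp) * 100
Ratio = 3.345 / 5.973 = 0.5600
eta_v = 0.5600 * 100 = 56.00%


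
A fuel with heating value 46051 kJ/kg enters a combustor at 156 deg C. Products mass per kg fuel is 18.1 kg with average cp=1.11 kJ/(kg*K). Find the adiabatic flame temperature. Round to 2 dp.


T_ad = T_in + Hc / (m_p * cp)
Denominator = 18.1 * 1.11 = 20.0910
Temperature rise = 46051 / 20.0910 = 2292.12 K
T_ad = 156 + 2292.12 = 2448.12 deg C


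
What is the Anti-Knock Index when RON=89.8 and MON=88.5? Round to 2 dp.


AKI = (RON + MON) / 2
AKI = (89.8 + 88.5) / 2
AKI = 178.3 / 2 = 89.15


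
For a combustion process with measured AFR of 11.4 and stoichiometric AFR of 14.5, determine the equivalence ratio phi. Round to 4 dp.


phi = AFR_stoich / AFR_actual
phi = 14.5 / 11.4 = 1.2719


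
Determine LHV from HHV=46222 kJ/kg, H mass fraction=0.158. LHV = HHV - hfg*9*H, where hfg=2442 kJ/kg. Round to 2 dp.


LHV = HHV - hfg * 9 * H
Water correction = 2442 * 9 * 0.158 = 3472.524 kJ/kg
LHV = 46222 - 3472.524 = 42749.48 kJ/kg


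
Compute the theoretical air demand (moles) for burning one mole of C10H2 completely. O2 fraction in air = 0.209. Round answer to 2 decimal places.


Balanced combustion: C10H2 + 10.5 O2 -> 10 CO2 + 1 H2O
O2 needed = C + H/4 = 10 + 2/4 = 10.50 moles
Air moles = O2 / 0.209 = 10.50 / 0.209 = 50.24 moles air


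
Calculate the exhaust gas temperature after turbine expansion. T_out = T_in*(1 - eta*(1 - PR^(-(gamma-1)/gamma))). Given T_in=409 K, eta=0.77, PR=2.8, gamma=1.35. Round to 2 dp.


T_out = T_in * (1 - eta * (1 - PR^(-(gamma-1)/gamma)))
Exponent = -(1.35-1)/1.35 = -0.25925926
PR^exp = 2.8^(-0.25925926) = 0.76572026
Factor = 1 - 0.77*(1 - 0.76572026) = 0.81960460
T_out = 409 * 0.81960460 = 335.22 K


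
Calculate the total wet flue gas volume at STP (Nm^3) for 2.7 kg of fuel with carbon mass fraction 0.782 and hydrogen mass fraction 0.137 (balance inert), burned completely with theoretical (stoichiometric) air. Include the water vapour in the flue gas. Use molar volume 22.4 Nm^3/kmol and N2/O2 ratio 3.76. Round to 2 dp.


Per kg fuel: CO2 = (C/12 kmol)*22.4 = (0.782/12)*22.4 = 1.45973 Nm^3
Per kg fuel: H2O = (H/2 kmol)*22.4 = (0.137/2)*22.4 = 1.53440 Nm^3
O2 needed per kg fuel = C/12 + H/4 = 0.782/12 + 0.137/4 = 0.09941667 kmol
Per kg fuel: N2 = O2*3.76*22.4 = 0.09941667*3.76*22.4 = 8.37327 Nm^3
Total per kg = 1.45973 + 1.53440 + 8.37327 = 11.36740 Nm^3
Total = 11.36740 * 2.7 = 30.69 Nm^3


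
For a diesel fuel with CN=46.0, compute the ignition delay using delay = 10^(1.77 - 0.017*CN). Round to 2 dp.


delay = 10^(1.77 - 0.017*CN)
Exponent = 1.77 - 0.017*46.0 = 0.9880
delay = 10^0.9880 = 9.73 ms


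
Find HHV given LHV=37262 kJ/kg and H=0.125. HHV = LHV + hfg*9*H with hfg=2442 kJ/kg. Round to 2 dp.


HHV = LHV + hfg * 9 * H
Water addition = 2442 * 9 * 0.125 = 2747.250 kJ/kg
HHV = 37262 + 2747.250 = 40009.25 kJ/kg


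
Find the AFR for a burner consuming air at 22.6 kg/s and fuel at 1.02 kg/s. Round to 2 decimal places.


AFR = m_air / m_fuel
AFR = 22.6 / 1.02 = 22.16


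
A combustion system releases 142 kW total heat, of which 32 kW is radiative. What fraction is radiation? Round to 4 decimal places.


f_rad = Q_rad / Q_total
f_rad = 32 / 142 = 0.2254


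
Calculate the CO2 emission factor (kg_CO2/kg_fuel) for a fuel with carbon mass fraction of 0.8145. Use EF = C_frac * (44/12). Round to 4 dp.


EF = C_frac * (M_CO2 / M_C)
EF = 0.8145 * (44/12)
EF = 0.8145 * 3.666667 = 2.9865 kg_CO2/kg_fuel


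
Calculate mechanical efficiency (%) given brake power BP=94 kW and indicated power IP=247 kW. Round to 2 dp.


eta_mech = (BP / IP) * 100
Ratio = 94 / 247 = 0.3806
eta_mech = 0.3806 * 100 = 38.06%


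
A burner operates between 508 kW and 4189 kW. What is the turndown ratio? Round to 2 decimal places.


TDR = Q_max / Q_min
TDR = 4189 / 508 = 8.25


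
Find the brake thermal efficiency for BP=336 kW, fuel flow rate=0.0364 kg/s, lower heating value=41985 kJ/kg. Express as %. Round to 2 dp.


eta_BTE = (BP / (mf * LHV)) * 100
Denominator = 0.0364 * 41985 = 1528.2540 kW
eta_BTE = (336 / 1528.2540) * 100 = 21.99%


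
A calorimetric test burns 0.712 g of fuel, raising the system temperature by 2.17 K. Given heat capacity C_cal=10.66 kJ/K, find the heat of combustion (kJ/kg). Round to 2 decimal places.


Hc = C_cal * delta_T / m_fuel
Q_released = 10.66 * 2.17 = 23.1322 kJ
m_fuel = 0.712 g = 0.712/1000 kg = 0.000712 kg
Hc = 23.1322 / 0.000712 = 32489.04 kJ/kg


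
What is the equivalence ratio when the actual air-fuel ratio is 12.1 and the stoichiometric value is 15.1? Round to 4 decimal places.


phi = AFR_stoich / AFR_actual
phi = 15.1 / 12.1 = 1.2479


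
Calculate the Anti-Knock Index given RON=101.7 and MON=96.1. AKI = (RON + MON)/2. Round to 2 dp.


AKI = (RON + MON) / 2
AKI = (101.7 + 96.1) / 2
AKI = 197.8 / 2 = 98.90


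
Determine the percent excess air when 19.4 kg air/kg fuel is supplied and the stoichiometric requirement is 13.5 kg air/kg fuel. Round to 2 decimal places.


Excess air = actual - stoichiometric = 19.4 - 13.5 = 5.90 kg/kg fuel
Excess air % = (excess / stoich) * 100 = (5.90 / 13.5) * 100 = 43.70%


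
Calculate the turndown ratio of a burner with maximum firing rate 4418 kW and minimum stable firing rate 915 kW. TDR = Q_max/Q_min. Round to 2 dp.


TDR = Q_max / Q_min
TDR = 4418 / 915 = 4.83


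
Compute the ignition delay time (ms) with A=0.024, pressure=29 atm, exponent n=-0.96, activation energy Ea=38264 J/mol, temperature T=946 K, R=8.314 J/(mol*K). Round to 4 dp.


tau = A * P^n * exp(Ea/(R*T))
P^n = 29^(-0.96) = 0.03945463
Ea/(R*T) = 38264/(8.314*946) = 4.865071
exp(Ea/(R*T)) = 129.680187
tau = 0.024 * 0.03945463 * 129.680187 = 0.1228 ms


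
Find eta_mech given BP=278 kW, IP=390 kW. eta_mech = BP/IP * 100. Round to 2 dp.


eta_mech = (BP / IP) * 100
Ratio = 278 / 390 = 0.7128
eta_mech = 0.7128 * 100 = 71.28%


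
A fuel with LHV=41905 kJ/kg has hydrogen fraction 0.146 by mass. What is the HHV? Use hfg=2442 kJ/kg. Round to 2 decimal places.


HHV = LHV + hfg * 9 * H
Water addition = 2442 * 9 * 0.146 = 3208.788 kJ/kg
HHV = 41905 + 3208.788 = 45113.79 kJ/kg


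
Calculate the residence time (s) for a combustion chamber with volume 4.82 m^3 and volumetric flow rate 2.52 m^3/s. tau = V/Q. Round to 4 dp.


tau = V / Q_flow
tau = 4.82 / 2.52 = 1.9127 s


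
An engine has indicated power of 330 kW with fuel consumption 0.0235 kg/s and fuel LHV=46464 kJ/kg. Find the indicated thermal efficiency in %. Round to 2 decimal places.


eta_ith = (IP / (mf * LHV)) * 100
Denominator = 0.0235 * 46464 = 1091.9040 kW
eta_ith = (330 / 1091.9040) * 100 = 30.22%


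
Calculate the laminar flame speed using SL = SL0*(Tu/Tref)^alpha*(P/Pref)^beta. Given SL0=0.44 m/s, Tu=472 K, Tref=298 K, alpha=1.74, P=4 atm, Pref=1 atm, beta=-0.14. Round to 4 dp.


SL = SL0 * (Tu/Tref)^alpha * (P/Pref)^beta
T ratio = 472/298 = 1.58389262
(T ratio)^alpha = 1.58389262^1.74 = 2.225988
(P/Pref)^beta = 4^(-0.14) = 0.823591
SL = 0.44 * 2.225988 * 0.823591 = 0.8067 m/s


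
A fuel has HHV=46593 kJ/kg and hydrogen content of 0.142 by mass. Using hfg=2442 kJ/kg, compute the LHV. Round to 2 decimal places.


LHV = HHV - hfg * 9 * H
Water correction = 2442 * 9 * 0.142 = 3120.876 kJ/kg
LHV = 46593 - 3120.876 = 43472.12 kJ/kg


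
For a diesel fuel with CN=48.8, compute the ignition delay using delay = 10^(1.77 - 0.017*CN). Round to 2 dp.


delay = 10^(1.77 - 0.017*CN)
Exponent = 1.77 - 0.017*48.8 = 0.9404
delay = 10^0.9404 = 8.72 ms


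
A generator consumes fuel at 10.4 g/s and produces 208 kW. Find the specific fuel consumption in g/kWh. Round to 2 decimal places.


SFC = (mf / BP) * 3600
Rate = 10.4 / 208 = 0.050000 g/(s*kW)
SFC = 0.050000 * 3600 = 180.00 g/kWh


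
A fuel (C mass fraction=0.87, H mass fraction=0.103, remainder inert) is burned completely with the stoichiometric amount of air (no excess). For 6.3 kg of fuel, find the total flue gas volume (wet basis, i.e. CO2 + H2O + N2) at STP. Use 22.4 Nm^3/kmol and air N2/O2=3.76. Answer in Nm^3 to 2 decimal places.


Per kg fuel: CO2 = (C/12 kmol)*22.4 = (0.87/12)*22.4 = 1.62400 Nm^3
Per kg fuel: H2O = (H/2 kmol)*22.4 = (0.103/2)*22.4 = 1.15360 Nm^3
O2 needed per kg fuel = C/12 + H/4 = 0.87/12 + 0.103/4 = 0.09825000 kmol
Per kg fuel: N2 = O2*3.76*22.4 = 0.09825000*3.76*22.4 = 8.27501 Nm^3
Total per kg = 1.62400 + 1.15360 + 8.27501 = 11.05261 Nm^3
Total = 11.05261 * 6.3 = 69.63 Nm^3


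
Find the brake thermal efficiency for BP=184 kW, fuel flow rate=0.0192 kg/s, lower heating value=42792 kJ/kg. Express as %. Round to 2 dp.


eta_BTE = (BP / (mf * LHV)) * 100
Denominator = 0.0192 * 42792 = 821.6064 kW
eta_BTE = (184 / 821.6064) * 100 = 22.40%


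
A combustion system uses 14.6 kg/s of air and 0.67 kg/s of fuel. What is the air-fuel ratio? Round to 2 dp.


AFR = m_air / m_fuel
AFR = 14.6 / 0.67 = 21.79


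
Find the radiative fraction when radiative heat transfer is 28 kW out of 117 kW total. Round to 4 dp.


f_rad = Q_rad / Q_total
f_rad = 28 / 117 = 0.2393


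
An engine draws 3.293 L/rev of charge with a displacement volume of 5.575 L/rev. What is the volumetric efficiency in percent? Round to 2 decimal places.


eta_v = (V_actual / V_disp) * 100
Ratio = 3.293 / 5.575 = 0.5907
eta_v = 0.5907 * 100 = 59.07%


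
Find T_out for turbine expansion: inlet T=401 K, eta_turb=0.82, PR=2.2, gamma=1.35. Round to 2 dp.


T_out = T_in * (1 - eta * (1 - PR^(-(gamma-1)/gamma)))
Exponent = -(1.35-1)/1.35 = -0.25925926
PR^exp = 2.2^(-0.25925926) = 0.81512413
Factor = 1 - 0.82*(1 - 0.81512413) = 0.84840179
T_out = 401 * 0.84840179 = 340.21 K


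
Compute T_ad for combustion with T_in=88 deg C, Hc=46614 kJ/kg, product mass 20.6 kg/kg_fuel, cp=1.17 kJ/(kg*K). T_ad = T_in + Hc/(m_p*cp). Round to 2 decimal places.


T_ad = T_in + Hc / (m_p * cp)
Denominator = 20.6 * 1.17 = 24.1020
Temperature rise = 46614 / 24.1020 = 1934.03 K
T_ad = 88 + 1934.03 = 2022.03 deg C


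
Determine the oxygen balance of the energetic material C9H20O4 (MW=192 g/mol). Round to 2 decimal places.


OB = -1600 * (2C + H/2 - O) / MW
Inner = 2*9 + 20/2 - 4 = 24.00
OB = -1600 * 24.00 / 192 = -200.00%


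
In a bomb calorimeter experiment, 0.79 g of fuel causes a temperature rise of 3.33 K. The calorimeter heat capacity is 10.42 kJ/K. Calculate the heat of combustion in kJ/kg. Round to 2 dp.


Hc = C_cal * delta_T / m_fuel
Q_released = 10.42 * 3.33 = 34.6986 kJ
m_fuel = 0.79 g = 0.79/1000 kg = 0.000790 kg
Hc = 34.6986 / 0.000790 = 43922.28 kJ/kg


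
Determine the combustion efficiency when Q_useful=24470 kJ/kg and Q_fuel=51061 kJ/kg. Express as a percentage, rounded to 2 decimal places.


Efficiency = (Q_useful / Q_fuel) * 100
Efficiency = (24470 / 51061) * 100
Efficiency = 0.4792 * 100 = 47.92%


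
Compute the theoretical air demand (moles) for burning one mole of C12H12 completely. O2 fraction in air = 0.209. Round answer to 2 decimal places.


Balanced combustion: C12H12 + 15 O2 -> 12 CO2 + 6 H2O
O2 needed = C + H/4 = 12 + 12/4 = 15.00 moles
Air moles = O2 / 0.209 = 15.00 / 0.209 = 71.77 moles air


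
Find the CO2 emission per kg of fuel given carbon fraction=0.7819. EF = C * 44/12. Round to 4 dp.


EF = C_frac * (M_CO2 / M_C)
EF = 0.7819 * (44/12)
EF = 0.7819 * 3.666667 = 2.8670 kg_CO2/kg_fuel


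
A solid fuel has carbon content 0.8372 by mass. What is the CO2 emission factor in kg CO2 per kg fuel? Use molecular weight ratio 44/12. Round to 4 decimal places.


EF = C_frac * (M_CO2 / M_C)
EF = 0.8372 * (44/12)
EF = 0.8372 * 3.666667 = 3.0697 kg_CO2/kg_fuel


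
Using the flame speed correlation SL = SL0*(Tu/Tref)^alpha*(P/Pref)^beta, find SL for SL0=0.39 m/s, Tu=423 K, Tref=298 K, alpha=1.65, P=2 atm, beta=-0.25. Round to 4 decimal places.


SL = SL0 * (Tu/Tref)^alpha * (P/Pref)^beta
T ratio = 423/298 = 1.41946309
(T ratio)^alpha = 1.41946309^1.65 = 1.782398
(P/Pref)^beta = 2^(-0.25) = 0.840896
SL = 0.39 * 1.782398 * 0.840896 = 0.5845 m/s


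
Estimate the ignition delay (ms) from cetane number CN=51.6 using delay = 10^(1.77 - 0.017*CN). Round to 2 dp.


delay = 10^(1.77 - 0.017*CN)
Exponent = 1.77 - 0.017*51.6 = 0.8928
delay = 10^0.8928 = 7.81 ms


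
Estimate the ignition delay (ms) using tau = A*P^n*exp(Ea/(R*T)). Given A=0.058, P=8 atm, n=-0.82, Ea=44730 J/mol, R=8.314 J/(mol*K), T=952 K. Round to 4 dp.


tau = A * P^n * exp(Ea/(R*T))
P^n = 8^(-0.82) = 0.18174656
Ea/(R*T) = 44730/(8.314*952) = 5.651346
exp(Ea/(R*T)) = 284.674499
tau = 0.058 * 0.18174656 * 284.674499 = 3.0008 ms


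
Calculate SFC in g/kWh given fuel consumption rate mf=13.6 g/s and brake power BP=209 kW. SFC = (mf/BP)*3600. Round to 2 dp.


SFC = (mf / BP) * 3600
Rate = 13.6 / 209 = 0.065072 g/(s*kW)
SFC = 0.065072 * 3600 = 234.26 g/kWh


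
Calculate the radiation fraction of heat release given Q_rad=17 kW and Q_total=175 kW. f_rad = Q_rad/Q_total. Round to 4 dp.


f_rad = Q_rad / Q_total
f_rad = 17 / 175 = 0.0971


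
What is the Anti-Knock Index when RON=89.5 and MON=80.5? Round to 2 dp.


AKI = (RON + MON) / 2
AKI = (89.5 + 80.5) / 2
AKI = 170.0 / 2 = 85.00


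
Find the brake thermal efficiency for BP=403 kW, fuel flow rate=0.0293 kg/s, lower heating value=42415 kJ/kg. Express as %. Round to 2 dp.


eta_BTE = (BP / (mf * LHV)) * 100
Denominator = 0.0293 * 42415 = 1242.7595 kW
eta_BTE = (403 / 1242.7595) * 100 = 32.43%


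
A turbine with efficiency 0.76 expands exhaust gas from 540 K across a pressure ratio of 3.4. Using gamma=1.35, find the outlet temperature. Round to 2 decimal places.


T_out = T_in * (1 - eta * (1 - PR^(-(gamma-1)/gamma)))
Exponent = -(1.35-1)/1.35 = -0.25925926
PR^exp = 3.4^(-0.25925926) = 0.72813041
Factor = 1 - 0.76*(1 - 0.72813041) = 0.79337911
T_out = 540 * 0.79337911 = 428.42 K


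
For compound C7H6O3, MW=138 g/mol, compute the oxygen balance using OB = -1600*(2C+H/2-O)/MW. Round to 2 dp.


OB = -1600 * (2C + H/2 - O) / MW
Inner = 2*7 + 6/2 - 3 = 14.00
OB = -1600 * 14.00 / 138 = -162.32%


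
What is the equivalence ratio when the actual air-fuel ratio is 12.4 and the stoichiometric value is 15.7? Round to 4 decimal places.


phi = AFR_stoich / AFR_actual
phi = 15.7 / 12.4 = 1.2661


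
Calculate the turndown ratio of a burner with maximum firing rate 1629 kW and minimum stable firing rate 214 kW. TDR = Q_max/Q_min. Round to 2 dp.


TDR = Q_max / Q_min
TDR = 1629 / 214 = 7.61


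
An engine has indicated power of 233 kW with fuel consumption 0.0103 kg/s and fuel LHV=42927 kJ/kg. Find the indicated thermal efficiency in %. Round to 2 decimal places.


eta_ith = (IP / (mf * LHV)) * 100
Denominator = 0.0103 * 42927 = 442.1481 kW
eta_ith = (233 / 442.1481) * 100 = 52.70%


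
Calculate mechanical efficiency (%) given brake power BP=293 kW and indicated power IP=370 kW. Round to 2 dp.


eta_mech = (BP / IP) * 100
Ratio = 293 / 370 = 0.7919
eta_mech = 0.7919 * 100 = 79.19%


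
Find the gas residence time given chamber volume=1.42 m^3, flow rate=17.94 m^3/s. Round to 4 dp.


tau = V / Q_flow
tau = 1.42 / 17.94 = 0.0792 s


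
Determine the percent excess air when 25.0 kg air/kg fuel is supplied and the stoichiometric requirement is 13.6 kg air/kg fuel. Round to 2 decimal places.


Excess air = actual - stoichiometric = 25.0 - 13.6 = 11.40 kg/kg fuel
Excess air % = (excess / stoich) * 100 = (11.40 / 13.6) * 100 = 83.82%


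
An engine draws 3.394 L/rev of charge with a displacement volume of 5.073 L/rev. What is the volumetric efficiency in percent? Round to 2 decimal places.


eta_v = (V_actual / V_disp) * 100
Ratio = 3.394 / 5.073 = 0.6690
eta_v = 0.6690 * 100 = 66.90%


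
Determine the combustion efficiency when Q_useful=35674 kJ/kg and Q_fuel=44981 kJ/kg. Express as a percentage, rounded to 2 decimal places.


Efficiency = (Q_useful / Q_fuel) * 100
Efficiency = (35674 / 44981) * 100
Efficiency = 0.7931 * 100 = 79.31%


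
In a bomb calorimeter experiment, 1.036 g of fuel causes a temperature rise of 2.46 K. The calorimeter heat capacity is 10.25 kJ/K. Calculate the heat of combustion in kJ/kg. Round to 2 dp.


Hc = C_cal * delta_T / m_fuel
Q_released = 10.25 * 2.46 = 25.2150 kJ
m_fuel = 1.036 g = 1.036/1000 kg = 0.001036 kg
Hc = 25.2150 / 0.001036 = 24338.80 kJ/kg
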